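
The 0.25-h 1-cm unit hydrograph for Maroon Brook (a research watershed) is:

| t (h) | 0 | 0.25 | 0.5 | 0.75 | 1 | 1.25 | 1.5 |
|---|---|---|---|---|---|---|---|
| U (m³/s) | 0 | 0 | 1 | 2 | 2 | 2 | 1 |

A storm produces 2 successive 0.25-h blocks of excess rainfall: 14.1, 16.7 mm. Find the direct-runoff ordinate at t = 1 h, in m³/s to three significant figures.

Q ≈ 6.16 m³/s

By discrete convolution, Q_j = Σ (P_i / 10 mm) · U_{j−i}.
At t = 1 h (j=4): Q = (14.1/10)·2 + (16.7/10)·2 = 6.16 m³/s.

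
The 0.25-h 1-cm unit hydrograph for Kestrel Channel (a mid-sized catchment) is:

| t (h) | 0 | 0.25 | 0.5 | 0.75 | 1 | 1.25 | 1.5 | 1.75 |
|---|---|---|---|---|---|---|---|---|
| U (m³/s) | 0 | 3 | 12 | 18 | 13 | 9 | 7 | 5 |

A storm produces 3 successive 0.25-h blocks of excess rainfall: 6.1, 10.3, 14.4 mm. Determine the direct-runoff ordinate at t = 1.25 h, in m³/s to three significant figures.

Q ≈ 44.8 m³/s

By discrete convolution, Q_j = Σ (P_i / 10 mm) · U_{j−i}.
At t = 1.25 h (j=5): Q = (6.1/10)·9 + (10.3/10)·13 + (14.4/10)·18 = 44.8 m³/s.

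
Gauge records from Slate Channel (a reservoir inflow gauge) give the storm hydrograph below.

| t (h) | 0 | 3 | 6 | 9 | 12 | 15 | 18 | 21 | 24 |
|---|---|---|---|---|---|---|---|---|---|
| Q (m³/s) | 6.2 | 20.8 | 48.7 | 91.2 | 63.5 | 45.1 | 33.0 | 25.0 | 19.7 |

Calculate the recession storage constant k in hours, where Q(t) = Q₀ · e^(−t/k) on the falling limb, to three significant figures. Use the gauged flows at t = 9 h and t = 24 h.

On the falling limb, Q drops from 91.2 to 19.7 m³/s between t = 9 h and t = 24 h (Δt = 15 h).
k = −Δt / ln(Q₂/Q₁) = −15 / ln(19.7/91.2) = 9.79 h.

k ≈ 9.79 h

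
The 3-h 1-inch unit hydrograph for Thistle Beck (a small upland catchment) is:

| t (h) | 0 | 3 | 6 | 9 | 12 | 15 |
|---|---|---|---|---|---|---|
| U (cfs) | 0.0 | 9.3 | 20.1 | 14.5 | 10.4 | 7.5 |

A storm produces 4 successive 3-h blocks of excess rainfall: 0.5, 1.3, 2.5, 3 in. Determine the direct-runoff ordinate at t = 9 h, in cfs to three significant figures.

By discrete convolution, Q_j = Σ (P_i / 1 in) · U_{j−i}.
At t = 9 h (j=3): Q = (0.5/1)·14.5 + (1.3/1)·20.1 + (2.5/1)·9.3 + (3/1)·0.0 = 56.6 cfs.

Q ≈ 56.6 cfs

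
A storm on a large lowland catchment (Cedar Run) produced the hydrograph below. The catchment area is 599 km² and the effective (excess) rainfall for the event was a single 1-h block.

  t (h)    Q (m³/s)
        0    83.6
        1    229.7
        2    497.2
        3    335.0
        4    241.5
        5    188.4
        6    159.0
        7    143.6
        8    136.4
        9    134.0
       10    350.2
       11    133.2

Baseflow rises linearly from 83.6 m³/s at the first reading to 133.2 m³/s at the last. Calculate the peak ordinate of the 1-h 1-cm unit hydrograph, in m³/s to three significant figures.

Direct runoff: 0.00, 141.59, 404.58, 237.87, 139.86, 82.25, 48.35, 28.44, 16.73, 9.82, 221.51, 0.00 m³/s; ΣQ_DR = 1331 m³/s, peak = 404.58 m³/s.
Runoff depth d = ΣQ_DR·Δt / A = 1331 × 3600 / (599 km²) = 7.999 mm.
The 1-cm UH is the DRH scaled by (10 mm)/d, so U_p = 404.58 × 10/7.999 = 506 m³/s.

U_p ≈ 506 m³/s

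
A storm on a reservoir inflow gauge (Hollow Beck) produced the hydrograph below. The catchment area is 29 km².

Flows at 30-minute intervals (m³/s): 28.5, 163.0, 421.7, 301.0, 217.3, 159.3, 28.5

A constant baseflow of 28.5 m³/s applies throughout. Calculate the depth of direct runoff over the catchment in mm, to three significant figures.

d ≈ 69.5 mm

Direct runoff: 0.0, 134.5, 393.2, 272.5, 188.8, 130.8, 0.0 m³/s; ΣQ_DR = 1120 m³/s.
V = ΣQ_DR · Δt = 1120 × 1800 s = 2.016 × 10^6 m³.
Over A = 29 km², depth = V / A = 69.5 mm.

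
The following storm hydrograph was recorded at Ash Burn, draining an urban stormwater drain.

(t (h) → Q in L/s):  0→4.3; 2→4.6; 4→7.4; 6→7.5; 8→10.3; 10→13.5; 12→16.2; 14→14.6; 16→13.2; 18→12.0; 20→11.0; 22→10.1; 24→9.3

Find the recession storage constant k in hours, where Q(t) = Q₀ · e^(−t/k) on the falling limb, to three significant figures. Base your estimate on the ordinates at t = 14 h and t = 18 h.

k ≈ 20.4 h

On the falling limb, Q drops from 14.6 to 12.0 L/s between t = 14 h and t = 18 h (Δt = 4 h).
k = −Δt / ln(Q₂/Q₁) = −4 / ln(12.0/14.6) = 20.4 h.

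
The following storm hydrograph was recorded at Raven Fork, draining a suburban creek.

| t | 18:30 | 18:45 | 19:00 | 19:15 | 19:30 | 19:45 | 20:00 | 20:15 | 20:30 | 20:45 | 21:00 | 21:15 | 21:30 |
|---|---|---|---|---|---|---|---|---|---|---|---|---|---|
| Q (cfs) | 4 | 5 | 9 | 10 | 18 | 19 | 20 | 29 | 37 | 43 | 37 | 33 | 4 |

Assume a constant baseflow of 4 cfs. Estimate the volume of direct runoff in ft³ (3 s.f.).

Direct-runoff ordinates (Q − Q_b): 0.0, 1.0, 5.0, 6.0, 14.0, 15.0, 16.0, 25.0, 33.0, 39.0, 33.0, 29.0, 0.0 cfs.
ΣQ_DR = 216.0 cfs.
With Δt = 0.25 h = 900 s, V = ΣQ_DR · Δt = 216.0 × 900 = 1.94 × 10^5 ft³.

V ≈ 1.94 × 10^5 ft³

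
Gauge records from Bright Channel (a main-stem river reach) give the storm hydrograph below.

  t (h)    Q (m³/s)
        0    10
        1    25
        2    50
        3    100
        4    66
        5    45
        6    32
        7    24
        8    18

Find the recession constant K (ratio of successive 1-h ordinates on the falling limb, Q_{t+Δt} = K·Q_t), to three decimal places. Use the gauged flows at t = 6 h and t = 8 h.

Using the recession-limb readings at t = 6 h and t = 8 h: Q falls from 32 to 18 m³/s over 2 intervals.
K = (Q₂/Q₁)^(1/2) = (18/32)^(1/2) = 0.750.

K ≈ 0.750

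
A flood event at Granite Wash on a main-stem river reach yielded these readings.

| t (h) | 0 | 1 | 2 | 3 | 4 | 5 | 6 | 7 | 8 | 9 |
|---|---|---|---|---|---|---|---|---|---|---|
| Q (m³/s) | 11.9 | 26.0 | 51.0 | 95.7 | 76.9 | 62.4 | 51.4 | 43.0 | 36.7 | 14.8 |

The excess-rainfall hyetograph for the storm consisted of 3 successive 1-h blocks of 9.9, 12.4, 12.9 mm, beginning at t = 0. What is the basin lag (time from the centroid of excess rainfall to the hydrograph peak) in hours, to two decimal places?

t_L ≈ 1.41 h

Centroid of excess rainfall: t_c = Σ P_i·t̄_i / ΣP_i = 1.5852 h (block centres at 0.5, 1.5, 2.5 h).
Hydrograph peak occurs at t = 3 h, so basin lag t_L = 3 − 1.5852 = 1.41 h.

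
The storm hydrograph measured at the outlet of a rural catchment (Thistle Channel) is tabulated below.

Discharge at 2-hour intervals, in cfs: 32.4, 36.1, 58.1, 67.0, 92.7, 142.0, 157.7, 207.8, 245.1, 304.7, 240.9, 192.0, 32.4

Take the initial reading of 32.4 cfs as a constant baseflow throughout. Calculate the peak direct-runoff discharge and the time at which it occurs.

Subtracting baseflow gives direct-runoff ordinates: 0.0, 3.7, 25.7, 34.6, 60.3, 109.6, 125.3, 175.4, 212.7, 272.3, 208.5, 159.6, 0.0 cfs.
The maximum is 272.3 cfs, occurring at the reading for t = 18 h.

Q_p = 272.3 cfs at t = 18 h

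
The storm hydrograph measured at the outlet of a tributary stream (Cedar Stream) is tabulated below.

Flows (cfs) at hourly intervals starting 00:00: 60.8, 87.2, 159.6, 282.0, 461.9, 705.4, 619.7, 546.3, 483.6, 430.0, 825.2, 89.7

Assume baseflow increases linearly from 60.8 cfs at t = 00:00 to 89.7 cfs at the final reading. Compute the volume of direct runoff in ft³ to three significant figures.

V ≈ 1.39 × 10^7 ft³

Direct-runoff ordinates (Q − Q_b): 0.00, 23.77, 93.55, 213.32, 390.59, 631.46, 543.14, 467.11, 401.78, 345.55, 738.13, 0.00 cfs.
ΣQ_DR = 3848 cfs.
With Δt = 1 h = 3600 s, V = ΣQ_DR · Δt = 3848 × 3600 = 1.39 × 10^7 ft³.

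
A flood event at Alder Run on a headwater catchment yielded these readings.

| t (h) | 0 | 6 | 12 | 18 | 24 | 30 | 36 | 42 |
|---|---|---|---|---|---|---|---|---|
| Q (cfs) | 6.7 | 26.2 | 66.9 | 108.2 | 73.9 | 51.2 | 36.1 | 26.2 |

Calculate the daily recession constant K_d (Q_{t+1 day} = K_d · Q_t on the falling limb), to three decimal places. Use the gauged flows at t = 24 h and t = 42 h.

Between t = 24 h and t = 42 h the flow falls from 73.9 to 26.2 cfs over 3×6 h = 18 h.
Per-interval ratio K = (26.2/73.9)^(1/3) = 0.7078; K_d = K^(24/6) = 0.251.

K_d ≈ 0.251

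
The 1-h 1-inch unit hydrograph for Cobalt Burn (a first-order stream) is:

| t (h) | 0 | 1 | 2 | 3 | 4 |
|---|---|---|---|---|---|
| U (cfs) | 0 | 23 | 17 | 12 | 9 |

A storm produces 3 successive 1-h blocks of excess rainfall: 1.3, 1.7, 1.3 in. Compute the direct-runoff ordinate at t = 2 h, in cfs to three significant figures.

By discrete convolution, Q_j = Σ (P_i / 1 in) · U_{j−i}.
At t = 2 h (j=2): Q = (1.3/1)·17 + (1.7/1)·23 + (1.3/1)·0 = 61.2 cfs.

Q ≈ 61.2 cfs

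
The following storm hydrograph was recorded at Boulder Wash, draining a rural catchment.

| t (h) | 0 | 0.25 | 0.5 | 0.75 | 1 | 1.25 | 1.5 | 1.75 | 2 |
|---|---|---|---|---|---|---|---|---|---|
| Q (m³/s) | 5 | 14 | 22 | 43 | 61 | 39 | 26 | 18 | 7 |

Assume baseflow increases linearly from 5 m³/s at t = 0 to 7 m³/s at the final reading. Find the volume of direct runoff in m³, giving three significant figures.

Direct-runoff ordinates (Q − Q_b): 0.00, 8.75, 16.50, 37.25, 55.00, 32.75, 19.50, 11.25, 0.00 m³/s.
ΣQ_DR = 181.0 m³/s.
With Δt = 0.25 h = 900 s, V = ΣQ_DR · Δt = 181.0 × 900 = 1.63 × 10^5 m³.

V ≈ 1.63 × 10^5 m³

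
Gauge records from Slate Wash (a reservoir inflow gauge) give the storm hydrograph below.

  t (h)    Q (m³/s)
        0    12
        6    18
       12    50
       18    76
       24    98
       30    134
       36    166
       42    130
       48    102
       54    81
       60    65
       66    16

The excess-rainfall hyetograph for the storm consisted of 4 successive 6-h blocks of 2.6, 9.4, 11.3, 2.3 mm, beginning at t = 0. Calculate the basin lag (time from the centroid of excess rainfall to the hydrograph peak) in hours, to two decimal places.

t_L ≈ 23.88 h

Centroid of excess rainfall: t_c = Σ P_i·t̄_i / ΣP_i = 12.1172 h (block centres at 3, 9, 15, 21 h).
Hydrograph peak occurs at t = 36 h, so basin lag t_L = 36 − 12.1172 = 23.88 h.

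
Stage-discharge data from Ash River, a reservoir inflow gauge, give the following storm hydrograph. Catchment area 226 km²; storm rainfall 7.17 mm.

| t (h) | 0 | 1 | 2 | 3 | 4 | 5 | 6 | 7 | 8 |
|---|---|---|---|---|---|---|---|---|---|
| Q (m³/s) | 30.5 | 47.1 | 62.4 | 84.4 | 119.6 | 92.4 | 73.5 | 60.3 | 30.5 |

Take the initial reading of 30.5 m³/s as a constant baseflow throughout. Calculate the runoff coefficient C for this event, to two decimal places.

C ≈ 0.72

ΣQ_DR = 326.2 m³/s; V = ΣQ_DR·Δt = 1.174 × 10^6 m³.
Runoff depth d = V / A = 5.196 mm.
C = d / P = 5.196 / 7.17 = 0.72.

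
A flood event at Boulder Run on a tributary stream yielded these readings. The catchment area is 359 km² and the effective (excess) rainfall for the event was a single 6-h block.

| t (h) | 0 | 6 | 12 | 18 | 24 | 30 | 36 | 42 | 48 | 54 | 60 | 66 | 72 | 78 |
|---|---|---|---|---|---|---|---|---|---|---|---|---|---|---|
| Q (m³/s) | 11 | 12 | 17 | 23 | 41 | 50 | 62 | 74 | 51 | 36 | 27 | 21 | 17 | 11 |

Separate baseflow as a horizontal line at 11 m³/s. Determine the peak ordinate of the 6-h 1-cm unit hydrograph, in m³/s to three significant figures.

U_p ≈ 35.0 m³/s

Direct runoff: 0.0, 1.0, 6.0, 12.0, 30.0, 39.0, 51.0, 63.0, 40.0, 25.0, 16.0, 10.0, 6.0, 0.0 m³/s; ΣQ_DR = 299.0 m³/s, peak = 63.0 m³/s.
Runoff depth d = ΣQ_DR·Δt / A = 299.0 × 21600 / (359 km²) = 17.99 mm.
The 1-cm UH is the DRH scaled by (10 mm)/d, so U_p = 63.0 × 10/17.99 = 35.0 m³/s.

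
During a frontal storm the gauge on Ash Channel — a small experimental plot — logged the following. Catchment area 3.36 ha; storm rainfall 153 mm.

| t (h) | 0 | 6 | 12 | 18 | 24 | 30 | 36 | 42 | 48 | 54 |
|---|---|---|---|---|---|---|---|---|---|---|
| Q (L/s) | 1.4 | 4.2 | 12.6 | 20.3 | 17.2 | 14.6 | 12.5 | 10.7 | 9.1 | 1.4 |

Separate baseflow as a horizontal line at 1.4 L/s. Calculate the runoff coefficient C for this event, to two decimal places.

C ≈ 0.38

ΣQ_DR = 90.00 L/s; V = ΣQ_DR·Δt = 1.944 × 10^6 L.
Runoff depth d = V / A = 57.86 mm.
C = d / P = 57.86 / 153 = 0.38.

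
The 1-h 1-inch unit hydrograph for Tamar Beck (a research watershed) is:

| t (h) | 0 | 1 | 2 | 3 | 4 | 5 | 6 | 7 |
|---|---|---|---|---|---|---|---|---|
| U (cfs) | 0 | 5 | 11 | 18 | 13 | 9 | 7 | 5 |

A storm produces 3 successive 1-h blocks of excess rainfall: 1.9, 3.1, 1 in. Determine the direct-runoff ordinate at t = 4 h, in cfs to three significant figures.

By discrete convolution, Q_j = Σ (P_i / 1 in) · U_{j−i}.
At t = 4 h (j=4): Q = (1.9/1)·13 + (3.1/1)·18 + (1/1)·11 = 91.5 cfs.

Q ≈ 91.5 cfs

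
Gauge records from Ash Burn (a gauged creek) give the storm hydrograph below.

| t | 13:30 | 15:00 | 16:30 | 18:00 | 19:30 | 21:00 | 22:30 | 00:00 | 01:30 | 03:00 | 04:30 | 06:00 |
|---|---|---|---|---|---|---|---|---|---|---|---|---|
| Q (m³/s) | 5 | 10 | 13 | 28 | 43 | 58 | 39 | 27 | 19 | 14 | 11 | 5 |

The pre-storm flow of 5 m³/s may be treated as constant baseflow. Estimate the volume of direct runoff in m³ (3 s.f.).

V ≈ 1.14 × 10^6 m³

Direct-runoff ordinates (Q − Q_b): 0.0, 5.0, 8.0, 23.0, 38.0, 53.0, 34.0, 22.0, 14.0, 9.0, 6.0, 0.0 m³/s.
ΣQ_DR = 212.0 m³/s.
With Δt = 1.5 h = 5400 s, V = ΣQ_DR · Δt = 212.0 × 5400 = 1.14 × 10^6 m³.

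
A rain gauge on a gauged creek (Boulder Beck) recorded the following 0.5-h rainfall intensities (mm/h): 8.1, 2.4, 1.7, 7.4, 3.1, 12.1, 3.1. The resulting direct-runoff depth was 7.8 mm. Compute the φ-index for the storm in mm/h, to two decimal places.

φ ≈ 4.00 mm/h

Only the 3 blocks with intensity above φ contribute runoff: 8.1, 7.4, 12.1 mm/h.
Σ(I−φ)·Δt = d  ⇒  (8.1+7.4+12.1 − 3φ)·0.5 = 7.8
φ = (27.60 − 7.8/0.5) / 3 = 4.00 mm/h.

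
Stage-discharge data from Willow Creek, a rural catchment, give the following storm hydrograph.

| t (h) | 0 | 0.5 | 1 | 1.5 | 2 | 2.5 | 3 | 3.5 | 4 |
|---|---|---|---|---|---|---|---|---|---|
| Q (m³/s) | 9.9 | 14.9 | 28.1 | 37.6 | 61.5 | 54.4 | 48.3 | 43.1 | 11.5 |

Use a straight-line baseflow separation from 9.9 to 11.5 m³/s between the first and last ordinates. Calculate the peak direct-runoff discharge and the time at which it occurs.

Subtracting baseflow gives direct-runoff ordinates: 0.00, 4.80, 17.80, 27.10, 50.80, 43.50, 37.20, 31.80, 0.00 m³/s.
The maximum is 50.80 m³/s, occurring at the reading for t = 2 h.

Q_p = 50.80 m³/s at t = 2 h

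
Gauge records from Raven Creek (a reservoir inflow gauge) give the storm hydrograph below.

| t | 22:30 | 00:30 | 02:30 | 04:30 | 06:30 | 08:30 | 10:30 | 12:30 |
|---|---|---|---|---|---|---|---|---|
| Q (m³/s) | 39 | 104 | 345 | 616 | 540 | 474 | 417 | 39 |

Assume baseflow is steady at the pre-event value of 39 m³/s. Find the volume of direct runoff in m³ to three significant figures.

V ≈ 1.63 × 10^7 m³

Direct-runoff ordinates (Q − Q_b): 0.0, 65.0, 306.0, 577.0, 501.0, 435.0, 378.0, 0.0 m³/s.
ΣQ_DR = 2262 m³/s.
With Δt = 2 h = 7200 s, V = ΣQ_DR · Δt = 2262 × 7200 = 1.63 × 10^7 m³.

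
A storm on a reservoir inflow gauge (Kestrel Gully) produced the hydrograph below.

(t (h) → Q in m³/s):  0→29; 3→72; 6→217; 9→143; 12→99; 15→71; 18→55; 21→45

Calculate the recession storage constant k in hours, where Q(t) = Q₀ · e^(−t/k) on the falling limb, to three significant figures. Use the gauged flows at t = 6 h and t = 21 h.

k ≈ 9.53 h

On the falling limb, Q drops from 217 to 45 m³/s between t = 6 h and t = 21 h (Δt = 15 h).
k = −Δt / ln(Q₂/Q₁) = −15 / ln(45/217) = 9.53 h.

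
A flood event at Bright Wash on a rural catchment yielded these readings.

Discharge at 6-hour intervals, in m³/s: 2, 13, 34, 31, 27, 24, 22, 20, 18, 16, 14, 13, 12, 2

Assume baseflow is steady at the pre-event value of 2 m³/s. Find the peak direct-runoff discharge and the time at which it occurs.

Q_p = 32.0 m³/s at t = 12 h

Subtracting baseflow gives direct-runoff ordinates: 0.0, 11.0, 32.0, 29.0, 25.0, 22.0, 20.0, 18.0, 16.0, 14.0, 12.0, 11.0, 10.0, 0.0 m³/s.
The maximum is 32.0 m³/s, occurring at the reading for t = 12 h.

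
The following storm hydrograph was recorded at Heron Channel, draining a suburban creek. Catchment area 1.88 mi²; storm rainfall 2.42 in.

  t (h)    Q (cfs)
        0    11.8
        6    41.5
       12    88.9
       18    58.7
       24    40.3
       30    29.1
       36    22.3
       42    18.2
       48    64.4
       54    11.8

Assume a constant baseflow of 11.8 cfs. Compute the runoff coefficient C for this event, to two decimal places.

C ≈ 0.55

ΣQ_DR = 269.0 cfs; V = ΣQ_DR·Δt = 5.810 × 10^6 ft³.
Runoff depth d = V / A = 1.330 in.
C = d / P = 1.330 / 2.42 = 0.55.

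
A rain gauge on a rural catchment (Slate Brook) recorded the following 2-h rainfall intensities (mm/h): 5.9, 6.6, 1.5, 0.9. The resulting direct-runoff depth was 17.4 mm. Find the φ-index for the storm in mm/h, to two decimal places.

Only the 2 blocks with intensity above φ contribute runoff: 5.9, 6.6 mm/h.
Σ(I−φ)·Δt = d  ⇒  (5.9+6.6 − 2φ)·2 = 17.4
φ = (12.50 − 17.4/2) / 2 = 1.90 mm/h.

φ ≈ 1.90 mm/h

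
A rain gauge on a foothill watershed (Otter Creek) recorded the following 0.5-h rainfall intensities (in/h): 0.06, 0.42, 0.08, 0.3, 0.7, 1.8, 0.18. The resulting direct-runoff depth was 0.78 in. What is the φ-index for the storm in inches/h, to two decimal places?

φ ≈ 0.47 in/h

Only the 2 blocks with intensity above φ contribute runoff: 0.7, 1.8 in/h.
Σ(I−φ)·Δt = d  ⇒  (0.7+1.8 − 2φ)·0.5 = 0.78
φ = (2.500 − 0.78/0.5) / 2 = 0.47 in/h.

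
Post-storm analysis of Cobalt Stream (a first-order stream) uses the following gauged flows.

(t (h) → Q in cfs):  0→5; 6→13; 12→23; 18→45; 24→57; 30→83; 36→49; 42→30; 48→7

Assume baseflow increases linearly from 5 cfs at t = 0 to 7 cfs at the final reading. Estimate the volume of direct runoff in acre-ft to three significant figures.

Direct-runoff ordinates (Q − Q_b): 0.00, 7.75, 17.50, 39.25, 51.00, 76.75, 42.50, 23.25, 0.00 cfs.
ΣQ_DR = 258.0 cfs.
With Δt = 6 h = 21600 s, V = ΣQ_DR · Δt = 258.0 × 21600 = 5.57 × 10^6 ft³ = 128 acre-ft.

V ≈ 128 acre-ft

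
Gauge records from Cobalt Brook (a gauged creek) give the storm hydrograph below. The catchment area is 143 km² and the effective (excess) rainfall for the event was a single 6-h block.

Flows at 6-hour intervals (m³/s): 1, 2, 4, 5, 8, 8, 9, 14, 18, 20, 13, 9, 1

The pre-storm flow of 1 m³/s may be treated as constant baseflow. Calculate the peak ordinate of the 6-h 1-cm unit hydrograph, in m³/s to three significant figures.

Direct runoff: 0.0, 1.0, 3.0, 4.0, 7.0, 7.0, 8.0, 13.0, 17.0, 19.0, 12.0, 8.0, 0.0 m³/s; ΣQ_DR = 99.00 m³/s, peak = 19.0 m³/s.
Runoff depth d = ΣQ_DR·Δt / A = 99.00 × 21600 / (143 km²) = 14.95 mm.
The 1-cm UH is the DRH scaled by (10 mm)/d, so U_p = 19.0 × 10/14.95 = 12.7 m³/s.

U_p ≈ 12.7 m³/s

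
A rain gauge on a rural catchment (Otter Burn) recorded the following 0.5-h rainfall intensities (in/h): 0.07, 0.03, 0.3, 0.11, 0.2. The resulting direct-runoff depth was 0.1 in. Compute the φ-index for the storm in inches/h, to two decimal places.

φ ≈ 0.15 in/h

Only the 2 blocks with intensity above φ contribute runoff: 0.3, 0.2 in/h.
Σ(I−φ)·Δt = d  ⇒  (0.3+0.2 − 2φ)·0.5 = 0.1
φ = (0.5000 − 0.1/0.5) / 2 = 0.15 in/h.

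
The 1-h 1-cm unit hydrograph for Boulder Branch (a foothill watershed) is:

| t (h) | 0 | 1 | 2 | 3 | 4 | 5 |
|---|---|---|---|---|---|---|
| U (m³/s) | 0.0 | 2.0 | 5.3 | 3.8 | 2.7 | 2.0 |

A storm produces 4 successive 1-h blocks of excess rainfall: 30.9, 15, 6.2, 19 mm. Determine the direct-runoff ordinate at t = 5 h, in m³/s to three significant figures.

By discrete convolution, Q_j = Σ (P_i / 10 mm) · U_{j−i}.
At t = 5 h (j=5): Q = (30.9/10)·2.0 + (15/10)·2.7 + (6.2/10)·3.8 + (19/10)·5.3 = 22.7 m³/s.

Q ≈ 22.7 m³/s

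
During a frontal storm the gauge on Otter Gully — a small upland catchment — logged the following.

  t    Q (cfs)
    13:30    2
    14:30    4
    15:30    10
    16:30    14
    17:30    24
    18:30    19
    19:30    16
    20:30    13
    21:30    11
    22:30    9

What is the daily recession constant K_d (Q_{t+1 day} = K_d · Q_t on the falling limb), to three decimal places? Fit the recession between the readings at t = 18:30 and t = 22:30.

K_d ≈ 0.011

Between t = 18:30 and t = 22:30 the flow falls from 19 to 9 cfs over 4×1 h = 4 h.
Per-interval ratio K = (9/19)^(1/4) = 0.8296; K_d = K^(24/1) = 0.011.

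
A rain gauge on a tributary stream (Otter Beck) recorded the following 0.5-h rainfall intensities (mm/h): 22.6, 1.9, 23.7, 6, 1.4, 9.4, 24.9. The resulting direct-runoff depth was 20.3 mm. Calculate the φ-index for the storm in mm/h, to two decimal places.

φ ≈ 10.20 mm/h

Only the 3 blocks with intensity above φ contribute runoff: 22.6, 23.7, 24.9 mm/h.
Σ(I−φ)·Δt = d  ⇒  (22.6+23.7+24.9 − 3φ)·0.5 = 20.3
φ = (71.20 − 20.3/0.5) / 3 = 10.20 mm/h.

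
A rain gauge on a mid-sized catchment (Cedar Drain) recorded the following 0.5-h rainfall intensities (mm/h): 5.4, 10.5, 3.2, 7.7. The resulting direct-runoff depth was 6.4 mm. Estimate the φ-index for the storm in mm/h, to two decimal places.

φ ≈ 3.60 mm/h

Only the 3 blocks with intensity above φ contribute runoff: 5.4, 10.5, 7.7 mm/h.
Σ(I−φ)·Δt = d  ⇒  (5.4+10.5+7.7 − 3φ)·0.5 = 6.4
φ = (23.60 − 6.4/0.5) / 3 = 3.60 mm/h.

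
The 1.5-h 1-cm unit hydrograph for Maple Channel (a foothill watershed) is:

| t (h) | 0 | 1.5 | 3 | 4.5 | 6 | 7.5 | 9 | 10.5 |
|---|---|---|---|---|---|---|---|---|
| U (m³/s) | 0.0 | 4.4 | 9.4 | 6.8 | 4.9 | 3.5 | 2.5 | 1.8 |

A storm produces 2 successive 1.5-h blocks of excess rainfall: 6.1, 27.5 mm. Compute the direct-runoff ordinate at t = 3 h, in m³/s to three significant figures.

Q ≈ 17.8 m³/s

By discrete convolution, Q_j = Σ (P_i / 10 mm) · U_{j−i}.
At t = 3 h (j=2): Q = (6.1/10)·9.4 + (27.5/10)·4.4 = 17.8 m³/s.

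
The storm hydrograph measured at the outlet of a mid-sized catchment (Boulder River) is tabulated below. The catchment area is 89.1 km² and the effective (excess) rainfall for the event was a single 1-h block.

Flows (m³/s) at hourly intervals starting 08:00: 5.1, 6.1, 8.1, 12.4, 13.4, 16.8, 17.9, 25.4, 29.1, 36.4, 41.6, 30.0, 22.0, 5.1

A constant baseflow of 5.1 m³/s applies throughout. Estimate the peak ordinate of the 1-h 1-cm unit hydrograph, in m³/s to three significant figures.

Direct runoff: 0.0, 1.0, 3.0, 7.3, 8.3, 11.7, 12.8, 20.3, 24.0, 31.3, 36.5, 24.9, 16.9, 0.0 m³/s; ΣQ_DR = 198.0 m³/s, peak = 36.5 m³/s.
Runoff depth d = ΣQ_DR·Δt / A = 198.0 × 3600 / (89.1 km²) = 8.000 mm.
The 1-cm UH is the DRH scaled by (10 mm)/d, so U_p = 36.5 × 10/8.000 = 45.6 m³/s.

U_p ≈ 45.6 m³/s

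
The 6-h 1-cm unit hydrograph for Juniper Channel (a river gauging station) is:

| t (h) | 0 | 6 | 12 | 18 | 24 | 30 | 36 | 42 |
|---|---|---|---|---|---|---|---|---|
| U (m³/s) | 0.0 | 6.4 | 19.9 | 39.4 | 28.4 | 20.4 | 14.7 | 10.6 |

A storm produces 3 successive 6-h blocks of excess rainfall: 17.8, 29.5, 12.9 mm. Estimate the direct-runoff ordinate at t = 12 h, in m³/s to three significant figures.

By discrete convolution, Q_j = Σ (P_i / 10 mm) · U_{j−i}.
At t = 12 h (j=2): Q = (17.8/10)·19.9 + (29.5/10)·6.4 + (12.9/10)·0.0 = 54.3 m³/s.

Q ≈ 54.3 m³/s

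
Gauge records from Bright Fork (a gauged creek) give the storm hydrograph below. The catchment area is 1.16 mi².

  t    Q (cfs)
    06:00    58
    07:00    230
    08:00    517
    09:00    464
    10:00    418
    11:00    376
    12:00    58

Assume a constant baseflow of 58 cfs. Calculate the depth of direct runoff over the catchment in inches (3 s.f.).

Direct runoff: 0.0, 172.0, 459.0, 406.0, 360.0, 318.0, 0.0 cfs; ΣQ_DR = 1715 cfs.
V = ΣQ_DR · Δt = 1715 × 3600 s = 6.174 × 10^6 ft³.
Over A = 1.16 mi², depth = V / A = 2.29 in.

d ≈ 2.29 in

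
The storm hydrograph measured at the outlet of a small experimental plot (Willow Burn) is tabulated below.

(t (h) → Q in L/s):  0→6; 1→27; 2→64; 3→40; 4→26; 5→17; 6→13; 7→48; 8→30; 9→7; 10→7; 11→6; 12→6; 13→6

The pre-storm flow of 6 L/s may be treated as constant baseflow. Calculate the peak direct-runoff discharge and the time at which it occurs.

Subtracting baseflow gives direct-runoff ordinates: 0.0, 21.0, 58.0, 34.0, 20.0, 11.0, 7.0, 42.0, 24.0, 1.0, 1.0, 0.0, 0.0, 0.0 L/s.
The maximum is 58.0 L/s, occurring at the reading for t = 2 h.

Q_p = 58.0 L/s at t = 2 h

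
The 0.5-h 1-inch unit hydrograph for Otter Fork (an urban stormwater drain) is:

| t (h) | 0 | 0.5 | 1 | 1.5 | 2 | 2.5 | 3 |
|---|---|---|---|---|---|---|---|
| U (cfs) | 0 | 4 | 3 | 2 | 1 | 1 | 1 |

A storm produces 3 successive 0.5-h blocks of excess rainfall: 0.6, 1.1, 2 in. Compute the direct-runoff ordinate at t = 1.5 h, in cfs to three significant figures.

By discrete convolution, Q_j = Σ (P_i / 1 in) · U_{j−i}.
At t = 1.5 h (j=3): Q = (0.6/1)·2 + (1.1/1)·3 + (2/1)·4 = 12.5 cfs.

Q ≈ 12.5 cfs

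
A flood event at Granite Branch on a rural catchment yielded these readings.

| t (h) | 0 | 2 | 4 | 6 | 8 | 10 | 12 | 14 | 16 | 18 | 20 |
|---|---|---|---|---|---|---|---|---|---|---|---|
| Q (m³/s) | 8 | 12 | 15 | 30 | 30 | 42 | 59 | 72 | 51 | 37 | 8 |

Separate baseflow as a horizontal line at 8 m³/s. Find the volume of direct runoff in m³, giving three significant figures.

V ≈ 1.99 × 10^6 m³

Direct-runoff ordinates (Q − Q_b): 0.0, 4.0, 7.0, 22.0, 22.0, 34.0, 51.0, 64.0, 43.0, 29.0, 0.0 m³/s.
ΣQ_DR = 276.0 m³/s.
With Δt = 2 h = 7200 s, V = ΣQ_DR · Δt = 276.0 × 7200 = 1.99 × 10^6 m³.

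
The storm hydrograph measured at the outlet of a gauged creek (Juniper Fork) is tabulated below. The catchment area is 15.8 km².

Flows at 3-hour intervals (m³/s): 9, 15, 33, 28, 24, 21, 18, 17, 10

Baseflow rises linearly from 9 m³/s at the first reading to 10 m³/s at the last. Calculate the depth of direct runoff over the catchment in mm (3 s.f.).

Direct runoff: 0.00, 5.88, 23.75, 18.62, 14.50, 11.38, 8.25, 7.12, 0.00 m³/s; ΣQ_DR = 89.50 m³/s.
V = ΣQ_DR · Δt = 89.50 × 10800 s = 9.666 × 10^5 m³.
Over A = 15.8 km², depth = V / A = 61.2 mm.

d ≈ 61.2 mm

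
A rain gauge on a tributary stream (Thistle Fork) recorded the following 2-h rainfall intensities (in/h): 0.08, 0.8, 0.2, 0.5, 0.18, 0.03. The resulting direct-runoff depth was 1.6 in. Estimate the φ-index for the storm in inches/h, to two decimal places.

φ ≈ 0.25 in/h

Only the 2 blocks with intensity above φ contribute runoff: 0.8, 0.5 in/h.
Σ(I−φ)·Δt = d  ⇒  (0.8+0.5 − 2φ)·2 = 1.6
φ = (1.300 − 1.6/2) / 2 = 0.25 in/h.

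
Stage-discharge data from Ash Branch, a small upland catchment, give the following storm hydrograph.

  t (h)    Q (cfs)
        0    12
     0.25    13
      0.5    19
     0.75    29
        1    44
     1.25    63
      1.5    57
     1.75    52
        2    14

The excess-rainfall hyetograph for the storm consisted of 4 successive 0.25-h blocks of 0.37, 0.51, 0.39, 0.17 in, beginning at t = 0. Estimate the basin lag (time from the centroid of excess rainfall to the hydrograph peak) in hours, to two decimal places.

Centroid of excess rainfall: t_c = Σ P_i·t̄_i / ΣP_i = 0.4375 h (block centres at 0.125, 0.375, 0.625, 0.875 h).
Hydrograph peak occurs at t = 1.25 h, so basin lag t_L = 1.25 − 0.4375 = 0.81 h.

t_L ≈ 0.81 h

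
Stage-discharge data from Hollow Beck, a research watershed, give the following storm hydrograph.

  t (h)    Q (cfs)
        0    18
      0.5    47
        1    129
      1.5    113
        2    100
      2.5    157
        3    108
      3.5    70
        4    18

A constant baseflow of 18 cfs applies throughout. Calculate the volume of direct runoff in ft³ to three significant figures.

V ≈ 1.08 × 10^6 ft³

Direct-runoff ordinates (Q − Q_b): 0.0, 29.0, 111.0, 95.0, 82.0, 139.0, 90.0, 52.0, 0.0 cfs.
ΣQ_DR = 598.0 cfs.
With Δt = 0.5 h = 1800 s, V = ΣQ_DR · Δt = 598.0 × 1800 = 1.08 × 10^6 ft³.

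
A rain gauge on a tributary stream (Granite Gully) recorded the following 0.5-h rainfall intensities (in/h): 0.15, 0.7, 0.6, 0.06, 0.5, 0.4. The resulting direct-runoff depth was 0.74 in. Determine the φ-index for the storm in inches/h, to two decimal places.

φ ≈ 0.18 in/h

Only the 4 blocks with intensity above φ contribute runoff: 0.7, 0.6, 0.5, 0.4 in/h.
Σ(I−φ)·Δt = d  ⇒  (0.7+0.6+0.5+0.4 − 4φ)·0.5 = 0.74
φ = (2.200 − 0.74/0.5) / 4 = 0.18 in/h.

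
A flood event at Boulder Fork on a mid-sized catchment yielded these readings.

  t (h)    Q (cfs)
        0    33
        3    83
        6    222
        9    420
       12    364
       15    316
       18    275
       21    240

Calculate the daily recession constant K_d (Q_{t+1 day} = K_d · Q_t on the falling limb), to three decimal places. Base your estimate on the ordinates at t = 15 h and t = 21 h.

K_d ≈ 0.333

Between t = 15 h and t = 21 h the flow falls from 316 to 240 cfs over 2×3 h = 6 h.
Per-interval ratio K = (240/316)^(1/2) = 0.8715; K_d = K^(24/3) = 0.333.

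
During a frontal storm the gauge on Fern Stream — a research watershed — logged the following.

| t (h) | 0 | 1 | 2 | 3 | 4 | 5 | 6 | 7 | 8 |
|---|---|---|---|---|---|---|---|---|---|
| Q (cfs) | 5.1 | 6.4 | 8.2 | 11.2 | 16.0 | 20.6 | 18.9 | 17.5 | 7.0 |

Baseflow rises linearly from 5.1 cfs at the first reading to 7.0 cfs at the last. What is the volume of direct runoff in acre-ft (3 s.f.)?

V ≈ 4.67 acre-ft

Direct-runoff ordinates (Q − Q_b): 0.00, 1.06, 2.62, 5.39, 9.95, 14.31, 12.38, 10.74, 0.00 cfs.
ΣQ_DR = 56.45 cfs.
With Δt = 1 h = 3600 s, V = ΣQ_DR · Δt = 56.45 × 3600 = 2.03 × 10^5 ft³ = 4.67 acre-ft.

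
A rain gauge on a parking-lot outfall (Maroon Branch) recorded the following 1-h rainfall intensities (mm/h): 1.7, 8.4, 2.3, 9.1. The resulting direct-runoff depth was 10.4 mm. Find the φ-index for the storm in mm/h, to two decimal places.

φ ≈ 3.55 mm/h

Only the 2 blocks with intensity above φ contribute runoff: 8.4, 9.1 mm/h.
Σ(I−φ)·Δt = d  ⇒  (8.4+9.1 − 2φ)·1 = 10.4
φ = (17.50 − 10.4/1) / 2 = 3.55 mm/h.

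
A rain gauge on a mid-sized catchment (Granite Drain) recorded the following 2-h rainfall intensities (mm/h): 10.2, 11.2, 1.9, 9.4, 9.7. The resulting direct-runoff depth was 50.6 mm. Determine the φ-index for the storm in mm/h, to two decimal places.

φ ≈ 3.80 mm/h

Only the 4 blocks with intensity above φ contribute runoff: 10.2, 11.2, 9.4, 9.7 mm/h.
Σ(I−φ)·Δt = d  ⇒  (10.2+11.2+9.4+9.7 − 4φ)·2 = 50.6
φ = (40.50 − 50.6/2) / 4 = 3.80 mm/h.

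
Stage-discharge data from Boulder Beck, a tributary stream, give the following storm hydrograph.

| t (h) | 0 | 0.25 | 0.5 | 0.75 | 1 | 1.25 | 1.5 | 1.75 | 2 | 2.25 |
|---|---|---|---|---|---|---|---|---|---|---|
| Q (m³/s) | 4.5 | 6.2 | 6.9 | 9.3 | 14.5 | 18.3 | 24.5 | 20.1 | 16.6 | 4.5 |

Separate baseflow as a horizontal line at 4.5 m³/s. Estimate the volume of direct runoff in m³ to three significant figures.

Direct-runoff ordinates (Q − Q_b): 0.0, 1.7, 2.4, 4.8, 10.0, 13.8, 20.0, 15.6, 12.1, 0.0 m³/s.
ΣQ_DR = 80.40 m³/s.
With Δt = 0.25 h = 900 s, V = ΣQ_DR · Δt = 80.40 × 900 = 72400 m³.

V ≈ 72400 m³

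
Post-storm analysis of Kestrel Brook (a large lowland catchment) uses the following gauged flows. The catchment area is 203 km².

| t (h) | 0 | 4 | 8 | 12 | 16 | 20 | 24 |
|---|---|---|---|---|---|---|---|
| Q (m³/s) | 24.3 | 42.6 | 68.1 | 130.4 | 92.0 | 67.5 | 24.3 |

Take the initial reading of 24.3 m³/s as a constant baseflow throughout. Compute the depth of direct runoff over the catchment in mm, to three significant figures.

d ≈ 19.8 mm

Direct runoff: 0.0, 18.3, 43.8, 106.1, 67.7, 43.2, 0.0 m³/s; ΣQ_DR = 279.1 m³/s.
V = ΣQ_DR · Δt = 279.1 × 14400 s = 4.019 × 10^6 m³.
Over A = 203 km², depth = V / A = 19.8 mm.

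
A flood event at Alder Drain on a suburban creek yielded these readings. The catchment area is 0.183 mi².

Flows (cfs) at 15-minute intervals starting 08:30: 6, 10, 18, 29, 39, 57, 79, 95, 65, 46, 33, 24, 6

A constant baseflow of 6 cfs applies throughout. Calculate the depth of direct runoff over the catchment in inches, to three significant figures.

Direct runoff: 0.0, 4.0, 12.0, 23.0, 33.0, 51.0, 73.0, 89.0, 59.0, 40.0, 27.0, 18.0, 0.0 cfs; ΣQ_DR = 429.0 cfs.
V = ΣQ_DR · Δt = 429.0 × 900 s = 3.861 × 10^5 ft³.
Over A = 0.183 mi², depth = V / A = 0.908 in.

d ≈ 0.908 in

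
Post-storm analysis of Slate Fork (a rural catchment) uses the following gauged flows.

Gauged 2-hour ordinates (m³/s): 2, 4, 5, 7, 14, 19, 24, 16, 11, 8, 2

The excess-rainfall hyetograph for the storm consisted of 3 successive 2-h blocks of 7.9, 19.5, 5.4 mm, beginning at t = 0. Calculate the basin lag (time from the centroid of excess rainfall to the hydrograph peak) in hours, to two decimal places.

Centroid of excess rainfall: t_c = Σ P_i·t̄_i / ΣP_i = 2.8476 h (block centres at 1, 3, 5 h).
Hydrograph peak occurs at t = 12 h, so basin lag t_L = 12 − 2.8476 = 9.15 h.

t_L ≈ 9.15 h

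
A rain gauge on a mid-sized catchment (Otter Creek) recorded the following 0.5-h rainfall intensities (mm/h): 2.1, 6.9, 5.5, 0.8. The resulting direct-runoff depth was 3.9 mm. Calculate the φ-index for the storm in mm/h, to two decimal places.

Only the 2 blocks with intensity above φ contribute runoff: 6.9, 5.5 mm/h.
Σ(I−φ)·Δt = d  ⇒  (6.9+5.5 − 2φ)·0.5 = 3.9
φ = (12.40 − 3.9/0.5) / 2 = 2.30 mm/h.

φ ≈ 2.30 mm/h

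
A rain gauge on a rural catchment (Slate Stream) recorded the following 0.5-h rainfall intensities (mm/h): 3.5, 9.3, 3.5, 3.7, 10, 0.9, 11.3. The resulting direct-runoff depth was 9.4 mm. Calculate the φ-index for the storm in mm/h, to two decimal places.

Only the 3 blocks with intensity above φ contribute runoff: 9.3, 10, 11.3 mm/h.
Σ(I−φ)·Δt = d  ⇒  (9.3+10+11.3 − 3φ)·0.5 = 9.4
φ = (30.60 − 9.4/0.5) / 3 = 3.93 mm/h.

φ ≈ 3.93 mm/h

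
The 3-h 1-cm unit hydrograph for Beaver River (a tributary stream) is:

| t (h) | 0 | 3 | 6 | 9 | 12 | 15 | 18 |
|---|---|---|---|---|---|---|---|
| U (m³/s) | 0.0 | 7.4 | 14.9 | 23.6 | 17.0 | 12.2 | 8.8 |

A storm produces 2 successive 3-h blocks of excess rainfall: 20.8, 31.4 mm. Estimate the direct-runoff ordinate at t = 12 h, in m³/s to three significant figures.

By discrete convolution, Q_j = Σ (P_i / 10 mm) · U_{j−i}.
At t = 12 h (j=4): Q = (20.8/10)·17.0 + (31.4/10)·23.6 = 109 m³/s.

Q ≈ 109 m³/s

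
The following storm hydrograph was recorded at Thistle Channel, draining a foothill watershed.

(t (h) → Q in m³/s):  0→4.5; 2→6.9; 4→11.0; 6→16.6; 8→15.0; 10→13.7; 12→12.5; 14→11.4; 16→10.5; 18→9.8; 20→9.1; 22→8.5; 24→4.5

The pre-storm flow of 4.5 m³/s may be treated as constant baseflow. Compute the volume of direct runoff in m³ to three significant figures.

Direct-runoff ordinates (Q − Q_b): 0.0, 2.4, 6.5, 12.1, 10.5, 9.2, 8.0, 6.9, 6.0, 5.3, 4.6, 4.0, 0.0 m³/s.
ΣQ_DR = 75.50 m³/s.
With Δt = 2 h = 7200 s, V = ΣQ_DR · Δt = 75.50 × 7200 = 5.44 × 10^5 m³.

V ≈ 5.44 × 10^5 m³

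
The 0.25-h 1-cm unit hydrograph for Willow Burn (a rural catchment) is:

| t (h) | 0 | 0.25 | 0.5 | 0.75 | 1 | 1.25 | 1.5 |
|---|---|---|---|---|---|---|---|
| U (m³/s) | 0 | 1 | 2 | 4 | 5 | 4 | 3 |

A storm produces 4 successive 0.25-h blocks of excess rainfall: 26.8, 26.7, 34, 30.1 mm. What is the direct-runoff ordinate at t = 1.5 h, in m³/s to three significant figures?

By discrete convolution, Q_j = Σ (P_i / 10 mm) · U_{j−i}.
At t = 1.5 h (j=6): Q = (26.8/10)·3 + (26.7/10)·4 + (34/10)·5 + (30.1/10)·4 = 47.8 m³/s.

Q ≈ 47.8 m³/s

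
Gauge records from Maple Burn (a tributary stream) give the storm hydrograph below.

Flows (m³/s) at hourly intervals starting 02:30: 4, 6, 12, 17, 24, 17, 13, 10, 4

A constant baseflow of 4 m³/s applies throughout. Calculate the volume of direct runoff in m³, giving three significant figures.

V ≈ 2.56 × 10^5 m³

Direct-runoff ordinates (Q − Q_b): 0.0, 2.0, 8.0, 13.0, 20.0, 13.0, 9.0, 6.0, 0.0 m³/s.
ΣQ_DR = 71.00 m³/s.
With Δt = 1 h = 3600 s, V = ΣQ_DR · Δt = 71.00 × 3600 = 2.56 × 10^5 m³.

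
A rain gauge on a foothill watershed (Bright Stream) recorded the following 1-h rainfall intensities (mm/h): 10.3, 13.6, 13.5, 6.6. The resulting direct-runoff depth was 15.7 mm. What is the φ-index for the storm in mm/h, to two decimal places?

φ ≈ 7.23 mm/h

Only the 3 blocks with intensity above φ contribute runoff: 10.3, 13.6, 13.5 mm/h.
Σ(I−φ)·Δt = d  ⇒  (10.3+13.6+13.5 − 3φ)·1 = 15.7
φ = (37.40 − 15.7/1) / 3 = 7.23 mm/h.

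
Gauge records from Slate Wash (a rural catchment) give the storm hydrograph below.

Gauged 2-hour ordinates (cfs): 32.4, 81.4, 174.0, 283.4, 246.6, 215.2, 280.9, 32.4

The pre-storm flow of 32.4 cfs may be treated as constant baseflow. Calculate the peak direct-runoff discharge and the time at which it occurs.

Q_p = 251.0 cfs at t = 6 h

Subtracting baseflow gives direct-runoff ordinates: 0.0, 49.0, 141.6, 251.0, 214.2, 182.8, 248.5, 0.0 cfs.
The maximum is 251.0 cfs, occurring at the reading for t = 6 h.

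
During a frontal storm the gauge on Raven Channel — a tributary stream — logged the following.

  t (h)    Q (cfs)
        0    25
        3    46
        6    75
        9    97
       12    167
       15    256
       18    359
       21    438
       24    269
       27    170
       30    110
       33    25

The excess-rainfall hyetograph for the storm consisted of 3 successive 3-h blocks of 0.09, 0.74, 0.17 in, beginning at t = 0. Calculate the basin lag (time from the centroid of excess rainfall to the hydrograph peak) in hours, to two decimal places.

t_L ≈ 16.26 h

Centroid of excess rainfall: t_c = Σ P_i·t̄_i / ΣP_i = 4.7400 h (block centres at 1.5, 4.5, 7.5 h).
Hydrograph peak occurs at t = 21 h, so basin lag t_L = 21 − 4.7400 = 16.26 h.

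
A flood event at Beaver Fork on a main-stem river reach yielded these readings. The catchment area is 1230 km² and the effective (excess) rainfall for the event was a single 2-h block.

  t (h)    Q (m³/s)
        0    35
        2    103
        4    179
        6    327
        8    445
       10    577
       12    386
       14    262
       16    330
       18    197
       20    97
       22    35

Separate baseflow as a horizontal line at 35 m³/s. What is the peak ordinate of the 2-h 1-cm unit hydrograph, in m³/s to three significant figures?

U_p ≈ 363 m³/s

Direct runoff: 0.0, 68.0, 144.0, 292.0, 410.0, 542.0, 351.0, 227.0, 295.0, 162.0, 62.0, 0.0 m³/s; ΣQ_DR = 2553 m³/s, peak = 542.0 m³/s.
Runoff depth d = ΣQ_DR·Δt / A = 2553 × 7200 / (1230 km²) = 14.94 mm.
The 1-cm UH is the DRH scaled by (10 mm)/d, so U_p = 542.0 × 10/14.94 = 363 m³/s.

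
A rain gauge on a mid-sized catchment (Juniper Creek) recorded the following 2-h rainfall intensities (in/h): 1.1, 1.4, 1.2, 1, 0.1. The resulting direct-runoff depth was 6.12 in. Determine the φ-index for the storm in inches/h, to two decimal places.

φ ≈ 0.41 in/h

Only the 4 blocks with intensity above φ contribute runoff: 1.1, 1.4, 1.2, 1 in/h.
Σ(I−φ)·Δt = d  ⇒  (1.1+1.4+1.2+1 − 4φ)·2 = 6.12
φ = (4.700 − 6.12/2) / 4 = 0.41 in/h.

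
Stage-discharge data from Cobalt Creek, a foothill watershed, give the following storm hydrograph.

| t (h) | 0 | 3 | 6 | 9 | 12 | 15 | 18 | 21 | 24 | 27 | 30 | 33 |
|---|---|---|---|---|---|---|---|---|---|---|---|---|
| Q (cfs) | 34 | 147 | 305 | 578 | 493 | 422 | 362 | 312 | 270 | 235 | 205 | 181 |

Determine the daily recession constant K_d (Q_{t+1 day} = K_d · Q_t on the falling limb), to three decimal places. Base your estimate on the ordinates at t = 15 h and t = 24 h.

Between t = 15 h and t = 24 h the flow falls from 422 to 270 cfs over 3×3 h = 9 h.
Per-interval ratio K = (270/422)^(1/3) = 0.8617; K_d = K^(24/3) = 0.304.

K_d ≈ 0.304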